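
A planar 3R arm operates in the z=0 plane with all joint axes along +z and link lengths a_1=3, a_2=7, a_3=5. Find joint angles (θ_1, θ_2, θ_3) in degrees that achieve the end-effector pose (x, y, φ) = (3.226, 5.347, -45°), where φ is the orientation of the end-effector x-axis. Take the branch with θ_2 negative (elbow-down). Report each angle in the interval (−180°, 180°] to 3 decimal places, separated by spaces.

wrist centre = target − a_3·(cos φ, sin φ) = (-0.3095, 8.8825)
cos θ_2 = (78.9952−3²−7²)/(2·3·7) = 0.4999; θ_2 = -60.0075° (elbow-down)
β = atan2(8.8825,-0.3095) = 91.9958°; ψ = atan2(-6.0626,6.4992) = -43.0096°
θ_1 = β − ψ = 135.0054°
θ_3 = φ − θ_1 − θ_2 = -119.9979° (wrapped to (-180°,180°])

135.005 -60.008 -119.998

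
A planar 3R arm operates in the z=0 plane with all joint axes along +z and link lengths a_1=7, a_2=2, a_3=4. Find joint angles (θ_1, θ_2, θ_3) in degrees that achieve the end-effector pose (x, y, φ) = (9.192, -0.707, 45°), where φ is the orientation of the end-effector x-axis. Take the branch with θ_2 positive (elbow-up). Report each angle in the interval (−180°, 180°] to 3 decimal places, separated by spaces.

-45.002 90.012 -0.010

wrist centre = target − a_3·(cos φ, sin φ) = (6.3636, -3.5354)
cos θ_2 = (52.9943−7²−2²)/(2·7·2) = -0.0002; θ_2 = 90.0117° (elbow-up)
β = atan2(-3.5354,6.3636) = -29.0554°; ψ = atan2(2.0000,6.9996) = 15.9463°
θ_1 = β − ψ = -45.0016°
θ_3 = φ − θ_1 − θ_2 = -0.0100° (wrapped to (-180°,180°])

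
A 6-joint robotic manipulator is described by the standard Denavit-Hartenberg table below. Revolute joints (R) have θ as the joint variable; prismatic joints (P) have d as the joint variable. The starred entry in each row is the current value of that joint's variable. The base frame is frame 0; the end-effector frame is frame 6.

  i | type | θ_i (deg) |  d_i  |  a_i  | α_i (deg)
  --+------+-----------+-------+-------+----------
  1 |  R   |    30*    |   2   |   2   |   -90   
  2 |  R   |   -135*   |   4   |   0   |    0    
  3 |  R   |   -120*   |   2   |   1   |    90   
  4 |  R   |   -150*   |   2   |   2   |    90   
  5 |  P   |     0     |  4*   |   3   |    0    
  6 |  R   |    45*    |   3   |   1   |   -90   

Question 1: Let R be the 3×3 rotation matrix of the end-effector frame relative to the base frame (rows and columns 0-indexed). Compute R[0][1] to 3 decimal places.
0.321

End-effector y-axis (col 1 of R) = (0.3209,-0.8147,-0.4830)
R[0][1] = 0.3209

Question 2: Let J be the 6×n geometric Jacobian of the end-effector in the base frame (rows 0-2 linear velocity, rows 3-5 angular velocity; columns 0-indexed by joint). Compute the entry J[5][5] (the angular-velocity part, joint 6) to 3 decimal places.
axis z_5 = (-0.3209,0.8147,0.4830); lever o_n−o_5 = (-0.0573,2.5587,1.8574)
cross product → J_v[:, 5] = (0.2775,0.5684,-0.7745)
J_ω[:, 5] = z_5
entry J[5][5] = 0.4830

0.483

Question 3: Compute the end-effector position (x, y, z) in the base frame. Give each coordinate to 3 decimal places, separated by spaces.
1.060 11.245 8.488

after link 1: o_1 = (1.7321, 1.0000, 2.0000)
after link 2: o_2 = (-0.2679, 4.4641, 2.0000)
after link 3: o_3 = (-1.4921, 6.0667, 1.0341)
after link 4: o_4 = (1.0692, 6.3908, 2.1895)
after link 5: o_5 = (1.1177, 8.6868, 6.6309)
after link 6: o_6 = (1.0605, 11.2455, 8.4883)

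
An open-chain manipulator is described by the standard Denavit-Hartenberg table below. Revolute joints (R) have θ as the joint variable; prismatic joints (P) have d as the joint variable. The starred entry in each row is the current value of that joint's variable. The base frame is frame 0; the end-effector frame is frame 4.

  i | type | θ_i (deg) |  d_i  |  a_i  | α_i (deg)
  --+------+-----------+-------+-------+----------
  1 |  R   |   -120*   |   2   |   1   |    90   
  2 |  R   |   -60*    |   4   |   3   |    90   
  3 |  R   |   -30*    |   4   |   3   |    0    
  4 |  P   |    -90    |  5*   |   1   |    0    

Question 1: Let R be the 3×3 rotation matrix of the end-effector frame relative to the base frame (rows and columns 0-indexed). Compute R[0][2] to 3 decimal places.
End-effector z-axis (col 2 of R) = (0.4330,0.7500,-0.5000)
R[0][2] = 0.4330

0.433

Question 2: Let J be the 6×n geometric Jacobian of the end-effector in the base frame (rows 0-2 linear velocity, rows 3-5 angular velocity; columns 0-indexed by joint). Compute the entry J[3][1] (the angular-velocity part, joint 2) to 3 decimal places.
axis z_1 = (-0.8660,0.5000,0.0000); lever o_n−o_1 = (1.2075,5.3595,-8.9151)
cross product → J_v[:, 1] = (-4.4575,-7.7207,-5.2452)
J_ω[:, 1] = z_1
entry J[3][1] = -0.8660

-0.866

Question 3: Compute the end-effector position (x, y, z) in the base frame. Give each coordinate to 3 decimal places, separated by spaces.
after link 1: o_1 = (-0.5000, -0.8660, 2.0000)
after link 2: o_2 = (-4.7141, -0.1651, -0.5981)
after link 3: o_3 = (-2.3325, 0.9599, -4.8481)
after link 4: o_4 = (0.7075, 4.4934, -6.9151)

0.708 4.493 -6.915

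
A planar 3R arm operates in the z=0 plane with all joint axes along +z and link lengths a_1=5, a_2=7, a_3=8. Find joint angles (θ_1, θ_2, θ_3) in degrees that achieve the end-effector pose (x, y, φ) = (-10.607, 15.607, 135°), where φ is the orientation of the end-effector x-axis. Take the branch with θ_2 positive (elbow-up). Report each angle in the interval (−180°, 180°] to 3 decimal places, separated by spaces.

wrist centre = target − a_3·(cos φ, sin φ) = (-4.9501, 9.9501)
cos θ_2 = (123.5093−5²−7²)/(2·5·7) = 0.7073; θ_2 = 44.9863° (elbow-up)
β = atan2(9.9501,-4.9501) = 116.4501°; ψ = atan2(4.9486,9.9509) = 26.4410°
θ_1 = β − ψ = 90.0091°
θ_3 = φ − θ_1 − θ_2 = 0.0046° (wrapped to (-180°,180°])

90.009 44.986 0.005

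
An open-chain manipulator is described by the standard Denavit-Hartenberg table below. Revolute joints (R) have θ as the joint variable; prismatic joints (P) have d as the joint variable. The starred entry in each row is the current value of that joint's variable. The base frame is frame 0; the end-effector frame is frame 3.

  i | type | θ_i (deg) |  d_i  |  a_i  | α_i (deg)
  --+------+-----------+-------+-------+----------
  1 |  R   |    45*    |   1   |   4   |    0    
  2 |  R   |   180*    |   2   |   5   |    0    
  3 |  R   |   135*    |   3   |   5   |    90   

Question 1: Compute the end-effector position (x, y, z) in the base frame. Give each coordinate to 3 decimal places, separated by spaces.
4.293 -0.707 6.000

after link 1: o_1 = (2.8284, 2.8284, 1.0000)
after link 2: o_2 = (-0.7071, -0.7071, 3.0000)
after link 3: o_3 = (4.2929, -0.7071, 6.0000)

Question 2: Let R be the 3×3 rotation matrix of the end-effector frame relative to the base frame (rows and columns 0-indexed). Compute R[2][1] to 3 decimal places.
1.000

End-effector y-axis (col 1 of R) = (0.0000,0.0000,1.0000)
R[2][1] = 1.0000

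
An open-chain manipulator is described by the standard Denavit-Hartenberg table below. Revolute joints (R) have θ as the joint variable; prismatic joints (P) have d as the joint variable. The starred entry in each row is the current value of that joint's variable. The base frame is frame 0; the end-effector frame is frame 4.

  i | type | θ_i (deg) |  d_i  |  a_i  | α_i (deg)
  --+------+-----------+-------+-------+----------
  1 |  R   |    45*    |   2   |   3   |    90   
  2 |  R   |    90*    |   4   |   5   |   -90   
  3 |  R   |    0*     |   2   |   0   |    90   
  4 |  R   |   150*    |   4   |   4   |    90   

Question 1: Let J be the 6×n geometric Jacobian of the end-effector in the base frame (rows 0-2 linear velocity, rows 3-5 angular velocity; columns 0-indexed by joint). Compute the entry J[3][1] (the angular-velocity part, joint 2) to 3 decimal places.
axis z_1 = (0.7071,-0.7071,0.0000); lever o_n−o_1 = (2.8284,-8.4853,1.5359)
cross product → J_v[:, 1] = (-1.0860,-1.0860,-4.0000)
J_ω[:, 1] = z_1
entry J[3][1] = 0.7071

0.707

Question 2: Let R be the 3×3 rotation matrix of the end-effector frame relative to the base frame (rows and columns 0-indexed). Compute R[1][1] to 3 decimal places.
End-effector y-axis (col 1 of R) = (0.7071,-0.7071,0.0000)
R[1][1] = -0.7071

-0.707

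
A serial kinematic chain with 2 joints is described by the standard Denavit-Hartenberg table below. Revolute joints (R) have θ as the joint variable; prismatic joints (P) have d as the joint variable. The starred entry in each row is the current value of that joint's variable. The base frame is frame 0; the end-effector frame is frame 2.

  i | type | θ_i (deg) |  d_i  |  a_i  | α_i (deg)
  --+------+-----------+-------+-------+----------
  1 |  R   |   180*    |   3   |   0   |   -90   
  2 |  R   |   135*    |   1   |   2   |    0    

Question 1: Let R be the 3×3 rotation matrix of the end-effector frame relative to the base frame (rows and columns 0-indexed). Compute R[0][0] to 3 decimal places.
End-effector x-axis (col 0 of R) = (0.7071,-0.0000,-0.7071)
R[0][0] = 0.7071

0.707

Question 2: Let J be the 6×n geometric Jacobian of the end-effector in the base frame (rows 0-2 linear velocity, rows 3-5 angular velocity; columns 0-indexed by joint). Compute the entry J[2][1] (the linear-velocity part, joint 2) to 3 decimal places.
1.414

axis z_1 = (-0.0000,-1.0000,0.0000); lever o_n−o_1 = (1.4142,-1.0000,-1.4142)
cross product → J_v[:, 1] = (1.4142,-0.0000,1.4142)
J_ω[:, 1] = z_1
entry J[2][1] = 1.4142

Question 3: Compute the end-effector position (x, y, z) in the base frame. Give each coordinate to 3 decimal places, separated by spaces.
1.414 -1.000 1.586

after link 1: o_1 = (0.0000, 0.0000, 3.0000)
after link 2: o_2 = (1.4142, -1.0000, 1.5858)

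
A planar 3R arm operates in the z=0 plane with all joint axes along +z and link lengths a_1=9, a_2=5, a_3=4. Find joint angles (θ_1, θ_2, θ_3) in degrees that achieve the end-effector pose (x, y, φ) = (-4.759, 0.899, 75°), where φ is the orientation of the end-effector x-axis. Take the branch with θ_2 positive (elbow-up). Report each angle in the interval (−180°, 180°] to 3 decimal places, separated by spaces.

wrist centre = target − a_3·(cos φ, sin φ) = (-5.7943, -2.9647)
cos θ_2 = (42.3631−9²−5²)/(2·9·5) = -0.7071; θ_2 = 134.9976° (elbow-up)
β = atan2(-2.9647,-5.7943) = -152.9030°; ψ = atan2(3.5357,5.4646) = 32.9034°
θ_1 = β − ψ = -185.8064°
θ_3 = φ − θ_1 − θ_2 = 125.8088° (wrapped to (-180°,180°])

174.194 134.998 125.809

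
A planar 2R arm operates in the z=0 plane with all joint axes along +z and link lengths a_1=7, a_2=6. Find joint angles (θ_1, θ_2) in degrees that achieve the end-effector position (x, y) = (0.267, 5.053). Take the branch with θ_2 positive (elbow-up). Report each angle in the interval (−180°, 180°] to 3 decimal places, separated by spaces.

cos θ_2 = (25.6041−7²−6²)/(2·7·6) = -0.7071; θ_2 = 134.9990° (elbow-up)
β = atan2(5.0530,0.2670) = 86.9753°; ψ = atan2(4.2427,2.7574) = 56.9793°
θ_1 = β − ψ = 29.9960°

29.996 134.999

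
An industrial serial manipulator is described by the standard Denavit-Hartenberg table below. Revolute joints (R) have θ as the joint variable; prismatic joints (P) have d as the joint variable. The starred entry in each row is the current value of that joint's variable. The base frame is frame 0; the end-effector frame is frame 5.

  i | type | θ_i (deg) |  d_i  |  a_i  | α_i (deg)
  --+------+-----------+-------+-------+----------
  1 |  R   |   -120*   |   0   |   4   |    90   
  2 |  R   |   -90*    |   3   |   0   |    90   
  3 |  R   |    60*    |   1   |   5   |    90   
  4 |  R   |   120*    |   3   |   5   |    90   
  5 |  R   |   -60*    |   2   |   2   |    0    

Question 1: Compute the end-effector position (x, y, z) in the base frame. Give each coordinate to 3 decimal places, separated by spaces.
after link 1: o_1 = (-2.0000, -3.4641, 0.0000)
after link 2: o_2 = (-4.5981, -1.9641, 0.0000)
after link 3: o_3 = (-7.8481, 1.0670, -2.5000)
after link 4: o_4 = (-2.5090, 2.9845, -3.8481)
after link 5: o_5 = (-3.2500, 5.5670, -2.9641)

-3.250 5.567 -2.964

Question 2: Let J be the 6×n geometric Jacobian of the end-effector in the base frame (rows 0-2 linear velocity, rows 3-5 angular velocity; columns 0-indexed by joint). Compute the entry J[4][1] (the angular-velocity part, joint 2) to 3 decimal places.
0.500

axis z_1 = (-0.8660,0.5000,0.0000); lever o_n−o_1 = (-1.2500,9.0311,-2.9641)
cross product → J_v[:, 1] = (-1.4821,-2.5670,-7.1962)
J_ω[:, 1] = z_1
entry J[4][1] = 0.5000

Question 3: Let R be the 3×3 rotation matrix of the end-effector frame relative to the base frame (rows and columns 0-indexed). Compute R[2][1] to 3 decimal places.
End-effector y-axis (col 1 of R) = (0.9163,0.3370,-0.2165)
R[2][1] = -0.2165

-0.217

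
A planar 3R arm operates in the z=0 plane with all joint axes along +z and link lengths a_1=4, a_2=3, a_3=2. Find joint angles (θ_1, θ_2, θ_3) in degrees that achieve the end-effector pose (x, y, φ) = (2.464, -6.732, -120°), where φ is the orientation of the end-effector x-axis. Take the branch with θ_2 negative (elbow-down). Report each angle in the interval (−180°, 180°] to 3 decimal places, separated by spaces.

wrist centre = target − a_3·(cos φ, sin φ) = (3.4640, -4.9999)
cos θ_2 = (36.9988−4²−3²)/(2·4·3) = 0.4999; θ_2 = -60.0033° (elbow-down)
β = atan2(-4.9999,3.4640) = -55.2855°; ψ = atan2(-2.5982,5.4998) = -25.2864°
θ_1 = β − ψ = -29.9992°
θ_3 = φ − θ_1 − θ_2 = -29.9975° (wrapped to (-180°,180°])

-29.999 -60.003 -29.997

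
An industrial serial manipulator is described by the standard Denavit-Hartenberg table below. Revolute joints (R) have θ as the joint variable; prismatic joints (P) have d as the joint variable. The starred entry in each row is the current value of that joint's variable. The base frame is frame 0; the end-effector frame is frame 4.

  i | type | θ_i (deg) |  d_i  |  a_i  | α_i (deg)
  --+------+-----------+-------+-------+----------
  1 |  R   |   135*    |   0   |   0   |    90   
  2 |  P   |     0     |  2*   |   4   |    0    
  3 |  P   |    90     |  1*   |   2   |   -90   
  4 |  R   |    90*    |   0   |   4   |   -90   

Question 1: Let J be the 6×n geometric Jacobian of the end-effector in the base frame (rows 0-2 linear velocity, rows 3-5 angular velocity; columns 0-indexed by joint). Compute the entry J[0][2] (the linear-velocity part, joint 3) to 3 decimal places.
0.707

prismatic axis z_2 = (0.7071,0.7071,0.0000)
J_v[:, 2] = z_2; J_ω[:, 2] = (0,0,0)
entry J[0][2] = 0.7071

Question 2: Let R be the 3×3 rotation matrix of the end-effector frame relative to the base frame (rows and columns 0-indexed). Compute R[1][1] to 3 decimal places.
0.707

End-effector y-axis (col 1 of R) = (-0.7071,0.7071,-0.0000)
R[1][1] = 0.7071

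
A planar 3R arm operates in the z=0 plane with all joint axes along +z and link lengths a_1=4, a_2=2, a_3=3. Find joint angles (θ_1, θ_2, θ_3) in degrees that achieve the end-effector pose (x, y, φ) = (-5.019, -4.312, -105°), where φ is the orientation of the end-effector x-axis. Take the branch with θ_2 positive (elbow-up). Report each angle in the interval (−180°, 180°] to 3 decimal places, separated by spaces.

171.870 90.003 -6.873

wrist centre = target − a_3·(cos φ, sin φ) = (-4.2425, -1.4142)
cos θ_2 = (19.9992−4²−2²)/(2·4·2) = -0.0001; θ_2 = 90.0029° (elbow-up)
β = atan2(-1.4142,-4.2425) = -161.5645°; ψ = atan2(2.0000,3.9999) = 26.5656°
θ_1 = β − ψ = -188.1302°
θ_3 = φ − θ_1 − θ_2 = -6.8727° (wrapped to (-180°,180°])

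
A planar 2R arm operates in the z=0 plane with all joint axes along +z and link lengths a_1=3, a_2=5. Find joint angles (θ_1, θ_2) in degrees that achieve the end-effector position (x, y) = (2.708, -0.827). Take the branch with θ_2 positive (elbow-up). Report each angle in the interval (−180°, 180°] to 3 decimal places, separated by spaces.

cos θ_2 = (8.0172−3²−5²)/(2·3·5) = -0.8661; θ_2 = 150.0078° (elbow-up)
β = atan2(-0.8270,2.7080) = -16.9822°; ψ = atan2(2.4994,-1.3305) = 118.0269°
θ_1 = β − ψ = -135.0092°

-135.009 150.008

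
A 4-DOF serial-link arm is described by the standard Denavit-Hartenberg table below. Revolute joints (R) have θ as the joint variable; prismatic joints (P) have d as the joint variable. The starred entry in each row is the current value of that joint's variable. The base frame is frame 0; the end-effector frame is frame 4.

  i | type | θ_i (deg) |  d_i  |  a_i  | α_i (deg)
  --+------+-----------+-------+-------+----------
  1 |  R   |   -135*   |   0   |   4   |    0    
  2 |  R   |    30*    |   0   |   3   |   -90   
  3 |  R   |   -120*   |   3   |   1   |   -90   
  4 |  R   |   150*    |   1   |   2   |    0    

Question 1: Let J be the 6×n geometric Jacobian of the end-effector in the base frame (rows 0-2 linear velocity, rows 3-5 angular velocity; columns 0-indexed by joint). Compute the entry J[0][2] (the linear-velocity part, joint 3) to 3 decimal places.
0.035

axis z_2 = (0.9659,-0.2588,0.0000); lever o_n−o_2 = (1.6130,-1.7077,-0.1340)
cross product → J_v[:, 2] = (0.0347,0.1294,-1.2321)
J_ω[:, 2] = z_2
entry J[0][2] = 0.0347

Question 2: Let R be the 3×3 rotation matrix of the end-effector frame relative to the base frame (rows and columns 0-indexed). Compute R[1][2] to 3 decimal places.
End-effector z-axis (col 2 of R) = (-0.2241,-0.8365,0.5000)
R[1][2] = -0.8365

-0.837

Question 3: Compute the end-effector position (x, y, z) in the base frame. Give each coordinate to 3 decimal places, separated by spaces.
-1.992 -7.434 -0.134

after link 1: o_1 = (-2.8284, -2.8284, 0.0000)
after link 2: o_2 = (-3.6049, -5.7262, 0.0000)
after link 3: o_3 = (-0.5777, -6.0197, 0.8660)
after link 4: o_4 = (-1.9919, -7.4339, -0.1340)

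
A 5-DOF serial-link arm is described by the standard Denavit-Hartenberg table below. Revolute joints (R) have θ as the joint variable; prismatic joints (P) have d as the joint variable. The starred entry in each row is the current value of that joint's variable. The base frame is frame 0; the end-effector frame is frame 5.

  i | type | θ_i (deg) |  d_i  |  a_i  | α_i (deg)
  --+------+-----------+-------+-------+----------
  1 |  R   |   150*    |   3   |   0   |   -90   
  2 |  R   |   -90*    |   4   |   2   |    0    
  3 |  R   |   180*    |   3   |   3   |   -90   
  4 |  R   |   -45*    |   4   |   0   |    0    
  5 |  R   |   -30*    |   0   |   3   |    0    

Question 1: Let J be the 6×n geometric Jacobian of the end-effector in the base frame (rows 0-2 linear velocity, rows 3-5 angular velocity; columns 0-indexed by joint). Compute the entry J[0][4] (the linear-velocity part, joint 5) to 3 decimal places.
0.388

axis z_4 = (0.8660,-0.5000,-0.0000); lever o_n−o_4 = (-1.4489,-2.5095,-0.7765)
cross product → J_v[:, 4] = (0.3882,0.6724,-2.8978)
J_ω[:, 4] = z_4
entry J[0][4] = 0.3882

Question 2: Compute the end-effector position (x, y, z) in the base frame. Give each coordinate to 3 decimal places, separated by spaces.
after link 1: o_1 = (0.0000, 0.0000, 3.0000)
after link 2: o_2 = (-2.0000, -3.4641, 5.0000)
after link 3: o_3 = (-3.5000, -6.0622, 2.0000)
after link 4: o_4 = (-0.0359, -8.0622, 2.0000)
after link 5: o_5 = (-1.4848, -10.5717, 1.2235)

-1.485 -10.572 1.224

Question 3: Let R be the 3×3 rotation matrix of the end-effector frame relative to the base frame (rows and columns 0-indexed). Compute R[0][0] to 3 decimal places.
End-effector x-axis (col 0 of R) = (-0.4830,-0.8365,-0.2588)
R[0][0] = -0.4830

-0.483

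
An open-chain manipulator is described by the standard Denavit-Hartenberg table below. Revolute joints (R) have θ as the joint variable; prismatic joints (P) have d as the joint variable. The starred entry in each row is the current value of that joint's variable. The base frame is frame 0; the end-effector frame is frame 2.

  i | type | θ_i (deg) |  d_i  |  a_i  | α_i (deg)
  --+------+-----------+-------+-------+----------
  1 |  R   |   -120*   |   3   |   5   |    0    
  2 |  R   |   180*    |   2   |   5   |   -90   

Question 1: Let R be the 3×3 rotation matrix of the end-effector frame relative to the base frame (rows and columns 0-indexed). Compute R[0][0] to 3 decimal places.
0.500

End-effector x-axis (col 0 of R) = (0.5000,0.8660,0.0000)
R[0][0] = 0.5000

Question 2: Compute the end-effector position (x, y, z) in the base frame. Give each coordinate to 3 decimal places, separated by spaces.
0.000 -0.000 5.000

after link 1: o_1 = (-2.5000, -4.3301, 3.0000)
after link 2: o_2 = (0.0000, -0.0000, 5.0000)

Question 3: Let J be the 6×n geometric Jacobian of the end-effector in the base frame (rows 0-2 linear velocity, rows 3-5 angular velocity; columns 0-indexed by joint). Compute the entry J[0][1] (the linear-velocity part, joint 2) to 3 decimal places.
axis z_1 = (0.0000,0.0000,1.0000); lever o_n−o_1 = (2.5000,4.3301,2.0000)
cross product → J_v[:, 1] = (-4.3301,2.5000,0.0000)
J_ω[:, 1] = z_1
entry J[0][1] = -4.3301

-4.330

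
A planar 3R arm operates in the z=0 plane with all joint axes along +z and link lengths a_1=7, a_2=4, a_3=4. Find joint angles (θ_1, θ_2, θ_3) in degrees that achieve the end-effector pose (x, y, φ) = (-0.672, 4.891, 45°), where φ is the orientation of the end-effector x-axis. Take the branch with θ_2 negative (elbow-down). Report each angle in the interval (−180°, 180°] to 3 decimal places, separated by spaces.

wrist centre = target − a_3·(cos φ, sin φ) = (-3.5004, 2.0626)
cos θ_2 = (16.5072−7²−4²)/(2·7·4) = -0.8659; θ_2 = -149.9905° (elbow-down)
β = atan2(2.0626,-3.5004) = 149.4919°; ψ = atan2(-2.0006,3.5362) = -29.4984°
θ_1 = β − ψ = 178.9903°
θ_3 = φ − θ_1 − θ_2 = 16.0002° (wrapped to (-180°,180°])

178.990 -149.991 16.000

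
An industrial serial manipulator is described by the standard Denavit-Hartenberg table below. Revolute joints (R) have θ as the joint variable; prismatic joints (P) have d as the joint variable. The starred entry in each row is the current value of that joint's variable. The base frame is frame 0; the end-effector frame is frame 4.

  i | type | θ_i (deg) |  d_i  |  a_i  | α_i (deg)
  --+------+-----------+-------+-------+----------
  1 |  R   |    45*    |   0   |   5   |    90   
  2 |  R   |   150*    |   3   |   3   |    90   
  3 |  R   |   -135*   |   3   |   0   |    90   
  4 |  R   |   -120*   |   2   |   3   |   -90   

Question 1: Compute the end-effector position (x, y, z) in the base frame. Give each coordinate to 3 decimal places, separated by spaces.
5.928 -1.814 1.671

after link 1: o_1 = (3.5355, 3.5355, 0.0000)
after link 2: o_2 = (3.8197, -0.4229, 1.5000)
after link 3: o_3 = (4.8804, 0.6378, 4.0981)
after link 4: o_4 = (5.9283, -1.8143, 1.6713)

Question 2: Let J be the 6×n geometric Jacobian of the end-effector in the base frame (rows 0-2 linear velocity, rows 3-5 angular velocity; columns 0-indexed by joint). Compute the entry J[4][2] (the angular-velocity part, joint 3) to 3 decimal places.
0.354

axis z_2 = (0.3536,0.3536,0.8660); lever o_n−o_2 = (2.1086,-1.3914,0.1713)
cross product → J_v[:, 2] = (1.2655,1.7655,-1.2374)
J_ω[:, 2] = z_2
entry J[4][2] = 0.3536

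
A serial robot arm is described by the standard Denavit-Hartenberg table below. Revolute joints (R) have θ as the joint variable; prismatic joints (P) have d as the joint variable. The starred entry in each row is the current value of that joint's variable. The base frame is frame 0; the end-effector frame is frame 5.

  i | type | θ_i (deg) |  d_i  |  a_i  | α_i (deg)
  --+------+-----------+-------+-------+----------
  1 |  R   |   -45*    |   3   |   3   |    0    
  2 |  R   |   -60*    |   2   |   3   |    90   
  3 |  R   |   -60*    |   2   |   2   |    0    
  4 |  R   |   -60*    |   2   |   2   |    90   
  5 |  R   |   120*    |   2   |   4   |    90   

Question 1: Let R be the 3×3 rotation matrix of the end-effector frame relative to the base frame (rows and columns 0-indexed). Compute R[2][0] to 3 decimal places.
0.433

End-effector x-axis (col 0 of R) = (-0.9012,-0.0173,0.4330)
R[2][0] = 0.4330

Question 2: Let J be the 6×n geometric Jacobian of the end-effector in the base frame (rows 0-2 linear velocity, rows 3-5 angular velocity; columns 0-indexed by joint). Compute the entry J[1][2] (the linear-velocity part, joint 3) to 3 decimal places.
-0.707

axis z_2 = (-0.9659,0.2588,0.0000); lever o_n−o_2 = (-7.0203,2.6390,-0.7321)
cross product → J_v[:, 2] = (-0.1895,-0.7071,-0.7321)
J_ω[:, 2] = z_2
entry J[1][2] = -0.7071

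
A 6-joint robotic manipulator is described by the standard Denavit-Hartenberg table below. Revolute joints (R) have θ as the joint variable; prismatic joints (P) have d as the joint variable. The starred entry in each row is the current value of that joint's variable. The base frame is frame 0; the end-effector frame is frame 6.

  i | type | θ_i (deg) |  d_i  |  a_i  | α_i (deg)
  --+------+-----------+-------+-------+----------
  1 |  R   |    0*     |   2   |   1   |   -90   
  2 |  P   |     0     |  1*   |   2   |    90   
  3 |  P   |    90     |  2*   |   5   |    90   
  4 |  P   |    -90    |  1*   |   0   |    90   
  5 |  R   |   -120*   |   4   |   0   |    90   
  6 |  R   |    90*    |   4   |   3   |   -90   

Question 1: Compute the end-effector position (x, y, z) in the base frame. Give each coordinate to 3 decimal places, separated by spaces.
after link 1: o_1 = (1.0000, 0.0000, 2.0000)
after link 2: o_2 = (3.0000, 1.0000, 2.0000)
after link 3: o_3 = (3.0000, 6.0000, 4.0000)
after link 4: o_4 = (4.0000, 6.0000, 4.0000)
after link 5: o_5 = (4.0000, 2.0000, 4.0000)
after link 6: o_6 = (6.0000, -1.0000, 7.4641)

6.000 -1.000 7.464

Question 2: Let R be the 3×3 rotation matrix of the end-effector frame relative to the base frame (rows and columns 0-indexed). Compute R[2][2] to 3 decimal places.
-0.500

End-effector z-axis (col 2 of R) = (0.8660,-0.0000,-0.5000)
R[2][2] = -0.5000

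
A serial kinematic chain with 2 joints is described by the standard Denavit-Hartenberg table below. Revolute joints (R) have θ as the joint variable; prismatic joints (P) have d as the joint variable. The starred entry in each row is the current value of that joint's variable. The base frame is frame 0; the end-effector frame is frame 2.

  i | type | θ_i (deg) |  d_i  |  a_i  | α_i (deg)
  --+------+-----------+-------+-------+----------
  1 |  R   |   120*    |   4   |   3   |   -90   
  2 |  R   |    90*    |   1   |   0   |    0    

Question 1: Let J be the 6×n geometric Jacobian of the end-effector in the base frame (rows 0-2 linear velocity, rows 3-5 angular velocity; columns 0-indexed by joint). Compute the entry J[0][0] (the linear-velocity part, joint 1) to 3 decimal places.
-2.098

axis z_0 = ẑ; lever o_n−o_0 = (-2.3660,2.0981,4.0000)
cross product → J_v[:, 0] = (-2.0981,-2.3660,0.0000)
J_ω[:, 0] = z_0
entry J[0][0] = -2.0981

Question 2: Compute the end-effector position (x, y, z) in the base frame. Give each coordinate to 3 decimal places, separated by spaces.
after link 1: o_1 = (-1.5000, 2.5981, 4.0000)
after link 2: o_2 = (-2.3660, 2.0981, 4.0000)

-2.366 2.098 4.000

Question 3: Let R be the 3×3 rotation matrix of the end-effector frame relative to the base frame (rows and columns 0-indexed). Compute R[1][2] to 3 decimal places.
-0.500

End-effector z-axis (col 2 of R) = (-0.8660,-0.5000,0.0000)
R[1][2] = -0.5000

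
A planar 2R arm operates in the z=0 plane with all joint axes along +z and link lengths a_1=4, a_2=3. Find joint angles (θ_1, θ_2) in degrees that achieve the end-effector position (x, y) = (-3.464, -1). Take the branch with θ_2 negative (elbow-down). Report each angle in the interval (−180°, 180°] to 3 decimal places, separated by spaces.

-117.795 -120.002

cos θ_2 = (12.9993−4²−3²)/(2·4·3) = -0.5000; θ_2 = -120.0019° (elbow-down)
β = atan2(-1.0000,-3.4640) = -163.8974°; ψ = atan2(-2.5980,2.4999) = -46.1026°
θ_1 = β − ψ = -117.7949°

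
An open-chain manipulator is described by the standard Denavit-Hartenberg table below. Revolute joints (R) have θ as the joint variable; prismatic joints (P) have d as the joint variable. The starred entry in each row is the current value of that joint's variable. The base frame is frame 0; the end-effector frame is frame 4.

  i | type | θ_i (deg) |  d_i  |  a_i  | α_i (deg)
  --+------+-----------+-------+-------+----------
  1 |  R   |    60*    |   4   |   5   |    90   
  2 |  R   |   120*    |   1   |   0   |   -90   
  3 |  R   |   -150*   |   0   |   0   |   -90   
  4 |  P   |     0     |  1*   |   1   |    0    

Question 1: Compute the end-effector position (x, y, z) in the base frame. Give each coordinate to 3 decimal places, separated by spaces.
4.641 3.306 3.683

after link 1: o_1 = (2.5000, 4.3301, 4.0000)
after link 2: o_2 = (3.3660, 3.8301, 4.0000)
after link 3: o_3 = (3.3660, 3.8301, 4.0000)
after link 4: o_4 = (4.6405, 3.3056, 3.6830)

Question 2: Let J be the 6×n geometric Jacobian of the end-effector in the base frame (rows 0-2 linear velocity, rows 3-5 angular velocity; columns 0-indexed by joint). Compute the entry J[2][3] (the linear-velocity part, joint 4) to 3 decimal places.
0.433

prismatic axis z_3 = (0.6250,-0.6495,0.4330)
J_v[:, 3] = z_3; J_ω[:, 3] = (0,0,0)
entry J[2][3] = 0.4330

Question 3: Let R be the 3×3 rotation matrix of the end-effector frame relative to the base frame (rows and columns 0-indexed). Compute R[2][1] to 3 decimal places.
End-effector y-axis (col 1 of R) = (0.4330,0.7500,0.5000)
R[2][1] = 0.5000

0.500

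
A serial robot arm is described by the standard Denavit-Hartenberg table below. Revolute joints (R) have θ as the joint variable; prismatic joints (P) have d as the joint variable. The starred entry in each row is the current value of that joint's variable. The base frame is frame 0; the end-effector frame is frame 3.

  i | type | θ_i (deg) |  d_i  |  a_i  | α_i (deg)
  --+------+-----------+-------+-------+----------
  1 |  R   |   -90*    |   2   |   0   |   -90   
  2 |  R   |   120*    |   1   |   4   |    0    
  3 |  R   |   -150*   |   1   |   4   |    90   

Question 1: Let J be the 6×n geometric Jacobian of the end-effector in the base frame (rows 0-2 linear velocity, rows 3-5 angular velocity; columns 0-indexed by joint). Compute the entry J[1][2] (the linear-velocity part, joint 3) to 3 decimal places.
-2.000

axis z_2 = (1.0000,0.0000,0.0000); lever o_n−o_2 = (1.0000,-3.4641,2.0000)
cross product → J_v[:, 2] = (0.0000,-2.0000,-3.4641)
J_ω[:, 2] = z_2
entry J[1][2] = -2.0000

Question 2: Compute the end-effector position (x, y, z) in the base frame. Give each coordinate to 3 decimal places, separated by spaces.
after link 1: o_1 = (0.0000, 0.0000, 2.0000)
after link 2: o_2 = (1.0000, 2.0000, -1.4641)
after link 3: o_3 = (2.0000, -1.4641, 0.5359)

2.000 -1.464 0.536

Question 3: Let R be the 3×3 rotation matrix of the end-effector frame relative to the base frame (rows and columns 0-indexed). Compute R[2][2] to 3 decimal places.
End-effector z-axis (col 2 of R) = (-0.0000,0.5000,0.8660)
R[2][2] = 0.8660

0.866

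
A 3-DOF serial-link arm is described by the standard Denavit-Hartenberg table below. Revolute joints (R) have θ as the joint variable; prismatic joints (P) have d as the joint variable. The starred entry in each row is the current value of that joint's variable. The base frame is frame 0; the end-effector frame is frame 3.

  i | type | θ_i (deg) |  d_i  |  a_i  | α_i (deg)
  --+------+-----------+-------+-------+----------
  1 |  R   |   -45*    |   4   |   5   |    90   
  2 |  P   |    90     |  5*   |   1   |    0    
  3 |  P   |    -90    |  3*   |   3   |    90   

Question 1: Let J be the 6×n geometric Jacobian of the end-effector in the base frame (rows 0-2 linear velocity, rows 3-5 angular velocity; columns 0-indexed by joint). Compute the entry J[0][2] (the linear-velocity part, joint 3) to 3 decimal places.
-0.707

prismatic axis z_2 = (-0.7071,-0.7071,0.0000)
J_v[:, 2] = z_2; J_ω[:, 2] = (0,0,0)
entry J[0][2] = -0.7071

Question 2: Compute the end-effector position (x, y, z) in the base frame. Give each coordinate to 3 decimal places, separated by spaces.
after link 1: o_1 = (3.5355, -3.5355, 4.0000)
after link 2: o_2 = (0.0000, -7.0711, 5.0000)
after link 3: o_3 = (0.0000, -11.3137, 5.0000)

0.000 -11.314 5.000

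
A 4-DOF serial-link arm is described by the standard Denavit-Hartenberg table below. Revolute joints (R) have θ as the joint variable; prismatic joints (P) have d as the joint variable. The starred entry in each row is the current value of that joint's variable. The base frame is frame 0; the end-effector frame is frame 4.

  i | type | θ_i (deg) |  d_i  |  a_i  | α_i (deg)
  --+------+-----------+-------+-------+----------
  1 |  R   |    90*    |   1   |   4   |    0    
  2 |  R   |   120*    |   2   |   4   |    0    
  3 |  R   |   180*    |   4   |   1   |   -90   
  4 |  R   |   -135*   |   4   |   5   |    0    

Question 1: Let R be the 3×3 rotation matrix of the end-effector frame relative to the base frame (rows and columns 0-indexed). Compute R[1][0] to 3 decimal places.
-0.354

End-effector x-axis (col 0 of R) = (-0.6124,-0.3536,0.7071)
R[1][0] = -0.3536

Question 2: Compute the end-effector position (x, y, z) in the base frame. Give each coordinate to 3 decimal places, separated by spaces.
-7.660 4.196 10.536

after link 1: o_1 = (0.0000, 4.0000, 1.0000)
after link 2: o_2 = (-3.4641, 2.0000, 3.0000)
after link 3: o_3 = (-2.5981, 2.5000, 7.0000)
after link 4: o_4 = (-7.6599, 4.1963, 10.5355)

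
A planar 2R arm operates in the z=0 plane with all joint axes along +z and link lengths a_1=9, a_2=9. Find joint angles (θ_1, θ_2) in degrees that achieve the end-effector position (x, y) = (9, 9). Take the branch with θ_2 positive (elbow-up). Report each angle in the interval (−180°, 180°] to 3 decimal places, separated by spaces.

cos θ_2 = (162.0000−9²−9²)/(2·9·9) = 0.0000; θ_2 = 90.0000° (elbow-up)
β = atan2(9.0000,9.0000) = 45.0000°; ψ = atan2(9.0000,9.0000) = 45.0000°
θ_1 = β − ψ = 0.0000°

0.000 90.000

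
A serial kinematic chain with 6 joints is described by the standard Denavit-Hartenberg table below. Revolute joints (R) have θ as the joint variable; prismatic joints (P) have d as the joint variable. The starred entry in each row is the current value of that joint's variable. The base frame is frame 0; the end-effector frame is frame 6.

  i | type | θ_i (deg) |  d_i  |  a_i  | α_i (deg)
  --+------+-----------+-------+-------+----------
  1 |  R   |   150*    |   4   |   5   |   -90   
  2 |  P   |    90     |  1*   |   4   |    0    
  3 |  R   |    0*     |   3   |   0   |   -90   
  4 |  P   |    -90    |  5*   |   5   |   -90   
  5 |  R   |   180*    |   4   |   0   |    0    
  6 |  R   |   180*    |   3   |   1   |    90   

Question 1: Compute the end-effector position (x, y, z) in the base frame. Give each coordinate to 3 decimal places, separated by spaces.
-5.000 -8.660 -7.000

after link 1: o_1 = (-4.3301, 2.5000, 4.0000)
after link 2: o_2 = (-4.8301, 1.6340, 0.0000)
after link 3: o_3 = (-6.3301, -0.9641, 0.0000)
after link 4: o_4 = (-4.5000, -7.7942, -0.0000)
after link 5: o_5 = (-4.5000, -7.7942, -4.0000)
after link 6: o_6 = (-5.0000, -8.6603, -7.0000)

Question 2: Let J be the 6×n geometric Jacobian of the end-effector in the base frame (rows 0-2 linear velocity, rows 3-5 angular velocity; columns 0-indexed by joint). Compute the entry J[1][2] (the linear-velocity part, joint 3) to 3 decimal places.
-3.500

axis z_2 = (-0.5000,-0.8660,0.0000); lever o_n−o_2 = (-0.1699,-10.2942,-7.0000)
cross product → J_v[:, 2] = (6.0622,-3.5000,5.0000)
J_ω[:, 2] = z_2
entry J[1][2] = -3.5000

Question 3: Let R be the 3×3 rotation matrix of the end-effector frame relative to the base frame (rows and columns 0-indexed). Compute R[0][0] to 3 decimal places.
-0.500

End-effector x-axis (col 0 of R) = (-0.5000,-0.8660,0.0000)
R[0][0] = -0.5000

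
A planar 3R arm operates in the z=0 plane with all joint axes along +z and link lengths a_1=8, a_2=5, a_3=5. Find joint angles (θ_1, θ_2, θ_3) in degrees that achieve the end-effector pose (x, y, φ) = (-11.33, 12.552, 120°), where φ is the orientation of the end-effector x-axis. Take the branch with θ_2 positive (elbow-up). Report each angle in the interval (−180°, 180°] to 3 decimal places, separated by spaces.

120.003 45.000 -45.003

wrist centre = target − a_3·(cos φ, sin φ) = (-8.8300, 8.2219)
cos θ_2 = (145.5681−8²−5²)/(2·8·5) = 0.7071; θ_2 = 45.0005° (elbow-up)
β = atan2(8.2219,-8.8300) = 137.0425°; ψ = atan2(3.5356,11.5355) = 17.0400°
θ_1 = β − ψ = 120.0025°
θ_3 = φ − θ_1 − θ_2 = -45.0030° (wrapped to (-180°,180°])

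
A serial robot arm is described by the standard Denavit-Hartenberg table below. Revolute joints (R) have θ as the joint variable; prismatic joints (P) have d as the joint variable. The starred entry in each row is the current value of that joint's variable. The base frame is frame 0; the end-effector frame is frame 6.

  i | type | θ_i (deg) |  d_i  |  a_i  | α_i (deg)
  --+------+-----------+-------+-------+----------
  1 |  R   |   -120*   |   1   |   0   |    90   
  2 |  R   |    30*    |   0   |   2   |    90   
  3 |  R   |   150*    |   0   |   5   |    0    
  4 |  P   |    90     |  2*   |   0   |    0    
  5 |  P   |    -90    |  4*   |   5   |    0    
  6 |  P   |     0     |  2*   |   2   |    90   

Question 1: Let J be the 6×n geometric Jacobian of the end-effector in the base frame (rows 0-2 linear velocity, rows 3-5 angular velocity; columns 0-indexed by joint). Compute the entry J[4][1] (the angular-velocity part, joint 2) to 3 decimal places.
axis z_1 = (-0.8660,0.5000,0.0000); lever o_n−o_1 = (-3.5622,5.8301,-11.1244)
cross product → J_v[:, 1] = (-5.5622,-9.6340,-3.2679)
J_ω[:, 1] = z_1
entry J[4][1] = 0.5000

0.500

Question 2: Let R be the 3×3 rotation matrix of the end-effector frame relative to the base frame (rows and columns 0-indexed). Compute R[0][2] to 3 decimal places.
-0.967

End-effector z-axis (col 2 of R) = (-0.9665,0.0580,0.2500)
R[0][2] = -0.9665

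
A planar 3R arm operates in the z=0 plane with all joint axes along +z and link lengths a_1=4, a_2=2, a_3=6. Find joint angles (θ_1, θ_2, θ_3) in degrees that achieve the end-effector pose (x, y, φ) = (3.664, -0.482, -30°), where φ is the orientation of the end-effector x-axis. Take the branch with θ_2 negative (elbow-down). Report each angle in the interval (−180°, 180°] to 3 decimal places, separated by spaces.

149.996 -134.992 -45.004

wrist centre = target − a_3·(cos φ, sin φ) = (-1.5322, 2.5180)
cos θ_2 = (8.6878−4²−2²)/(2·4·2) = -0.7070; θ_2 = -134.9923° (elbow-down)
β = atan2(2.5180,-1.5322) = 121.3197°; ψ = atan2(-1.4144,2.5860) = -28.6765°
θ_1 = β − ψ = 149.9962°
θ_3 = φ − θ_1 − θ_2 = -45.0039° (wrapped to (-180°,180°])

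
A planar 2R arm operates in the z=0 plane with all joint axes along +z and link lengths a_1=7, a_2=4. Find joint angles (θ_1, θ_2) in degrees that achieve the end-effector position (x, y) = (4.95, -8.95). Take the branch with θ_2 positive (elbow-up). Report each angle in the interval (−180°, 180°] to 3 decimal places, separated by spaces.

-77.106 44.990

cos θ_2 = (104.6050−7²−4²)/(2·7·4) = 0.7072; θ_2 = 44.9898° (elbow-up)
β = atan2(-8.9500,4.9500) = -61.0542°; ψ = atan2(2.8279,9.8289) = 16.0513°
θ_1 = β − ψ = -77.1055°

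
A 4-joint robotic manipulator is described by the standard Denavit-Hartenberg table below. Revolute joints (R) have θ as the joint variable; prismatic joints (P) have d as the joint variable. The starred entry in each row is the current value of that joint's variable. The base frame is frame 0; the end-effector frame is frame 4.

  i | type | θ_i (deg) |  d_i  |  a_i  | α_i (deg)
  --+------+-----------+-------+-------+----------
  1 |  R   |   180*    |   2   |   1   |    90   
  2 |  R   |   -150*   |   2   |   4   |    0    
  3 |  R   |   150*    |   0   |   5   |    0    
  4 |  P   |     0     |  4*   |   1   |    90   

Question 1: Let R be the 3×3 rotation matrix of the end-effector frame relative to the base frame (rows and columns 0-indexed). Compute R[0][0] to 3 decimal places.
End-effector x-axis (col 0 of R) = (-1.0000,0.0000,0.0000)
R[0][0] = -1.0000

-1.000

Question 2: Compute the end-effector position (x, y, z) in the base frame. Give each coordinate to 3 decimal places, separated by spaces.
-3.536 6.000 0.000

after link 1: o_1 = (-1.0000, 0.0000, 2.0000)
after link 2: o_2 = (2.4641, 2.0000, 0.0000)
after link 3: o_3 = (-2.5359, 2.0000, 0.0000)
after link 4: o_4 = (-3.5359, 6.0000, 0.0000)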